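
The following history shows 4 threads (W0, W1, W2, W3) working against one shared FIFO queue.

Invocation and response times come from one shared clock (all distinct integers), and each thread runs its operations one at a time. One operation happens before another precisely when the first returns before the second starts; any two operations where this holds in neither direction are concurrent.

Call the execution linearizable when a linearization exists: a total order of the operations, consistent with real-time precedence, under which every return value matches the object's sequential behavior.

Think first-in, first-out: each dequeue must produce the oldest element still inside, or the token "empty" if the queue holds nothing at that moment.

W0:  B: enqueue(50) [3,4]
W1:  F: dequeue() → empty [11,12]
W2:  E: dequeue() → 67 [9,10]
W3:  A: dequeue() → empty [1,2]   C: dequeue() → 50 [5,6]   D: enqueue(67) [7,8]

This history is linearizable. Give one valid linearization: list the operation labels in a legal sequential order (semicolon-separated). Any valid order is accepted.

A; B; C; D; E; F

after step 1 (A dequeue() → empty): queue <>
after step 2 (B enqueue(50)): queue <50>
after step 3 (C dequeue() → 50): queue <>
after step 4 (D enqueue(67)): queue <67>
after step 5 (E dequeue() → 67): queue <>
after step 6 (F dequeue() → empty): queue <>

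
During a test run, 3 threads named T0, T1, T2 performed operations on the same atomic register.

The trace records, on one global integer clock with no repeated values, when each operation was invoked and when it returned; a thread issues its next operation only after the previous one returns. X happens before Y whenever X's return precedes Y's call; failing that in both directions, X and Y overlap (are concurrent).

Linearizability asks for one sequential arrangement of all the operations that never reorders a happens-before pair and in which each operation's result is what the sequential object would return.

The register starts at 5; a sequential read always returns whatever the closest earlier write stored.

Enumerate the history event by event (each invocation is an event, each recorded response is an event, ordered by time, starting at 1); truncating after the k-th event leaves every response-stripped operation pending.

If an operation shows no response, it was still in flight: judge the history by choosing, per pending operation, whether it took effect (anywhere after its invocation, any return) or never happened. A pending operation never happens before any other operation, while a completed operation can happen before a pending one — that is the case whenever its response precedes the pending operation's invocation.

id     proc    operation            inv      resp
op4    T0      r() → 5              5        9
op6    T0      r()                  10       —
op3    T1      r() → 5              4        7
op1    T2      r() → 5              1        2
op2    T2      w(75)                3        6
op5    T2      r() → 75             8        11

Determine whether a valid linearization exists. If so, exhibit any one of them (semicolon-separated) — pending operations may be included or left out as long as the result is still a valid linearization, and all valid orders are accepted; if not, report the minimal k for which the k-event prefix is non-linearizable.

linearizable — witness: op1; op3; op4; op2; op5

step 1: op1 r() → 5 — value 5
step 2: op3 r() → 5 — value 5
step 3: op4 r() → 5 — value 5
step 4: op2 w(75) — value 75
step 5: op5 r() → 75 — value 75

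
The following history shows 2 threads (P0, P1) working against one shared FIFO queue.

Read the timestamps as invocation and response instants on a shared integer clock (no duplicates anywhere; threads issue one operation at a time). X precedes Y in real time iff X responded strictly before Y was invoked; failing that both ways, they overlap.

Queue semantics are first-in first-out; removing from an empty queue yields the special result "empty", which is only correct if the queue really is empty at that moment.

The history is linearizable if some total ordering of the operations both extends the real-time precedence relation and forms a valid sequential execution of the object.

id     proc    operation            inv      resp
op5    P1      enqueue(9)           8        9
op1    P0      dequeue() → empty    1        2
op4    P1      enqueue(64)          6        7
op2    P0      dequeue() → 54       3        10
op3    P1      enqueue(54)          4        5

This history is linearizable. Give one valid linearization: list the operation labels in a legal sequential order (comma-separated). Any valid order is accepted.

op1, op3, op2, op4, op5

step 1: op1 dequeue() → empty — queue <>
step 2: op3 enqueue(54) — queue <54>
step 3: op2 dequeue() → 54 — queue <>
step 4: op4 enqueue(64) — queue <64>
step 5: op5 enqueue(9) — queue <64,9>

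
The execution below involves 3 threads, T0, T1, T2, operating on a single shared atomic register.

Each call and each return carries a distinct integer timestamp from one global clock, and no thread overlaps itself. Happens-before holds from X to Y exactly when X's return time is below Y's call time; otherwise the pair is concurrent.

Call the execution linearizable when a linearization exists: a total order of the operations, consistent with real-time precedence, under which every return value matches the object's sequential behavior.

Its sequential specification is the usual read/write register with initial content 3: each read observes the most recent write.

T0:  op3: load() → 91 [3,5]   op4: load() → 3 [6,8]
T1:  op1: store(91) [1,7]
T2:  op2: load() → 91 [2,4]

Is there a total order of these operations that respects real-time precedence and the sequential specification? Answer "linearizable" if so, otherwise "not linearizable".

not linearizable

through event 7 a valid linearization exists; event 8 (op4 responding at time 8) ends that
every one of the 8 real-time-consistent orders over 4 completed atomic register ops fails the sequential spec
one such order, op1, op2, op3, op4, breaks at step 4 where op4 load() → 3 is illegal
one such order, op1, op3, op2, op4, breaks at step 4 where op4 load() → 3 is illegal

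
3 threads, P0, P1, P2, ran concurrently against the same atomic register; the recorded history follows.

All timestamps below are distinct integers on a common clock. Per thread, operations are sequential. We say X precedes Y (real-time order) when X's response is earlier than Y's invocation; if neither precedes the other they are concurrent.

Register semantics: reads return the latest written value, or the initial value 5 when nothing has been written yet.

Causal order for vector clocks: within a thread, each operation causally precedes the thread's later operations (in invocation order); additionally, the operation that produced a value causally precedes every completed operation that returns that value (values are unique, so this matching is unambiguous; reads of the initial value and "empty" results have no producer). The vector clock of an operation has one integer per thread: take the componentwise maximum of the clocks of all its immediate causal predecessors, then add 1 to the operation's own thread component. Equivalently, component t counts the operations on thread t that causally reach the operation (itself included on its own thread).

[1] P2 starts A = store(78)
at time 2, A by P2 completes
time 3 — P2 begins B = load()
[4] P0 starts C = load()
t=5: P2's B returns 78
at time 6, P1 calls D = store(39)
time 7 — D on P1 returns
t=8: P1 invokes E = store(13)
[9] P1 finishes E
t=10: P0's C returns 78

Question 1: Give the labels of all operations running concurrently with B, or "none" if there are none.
B spans [3,5]: anything still running between times 3 and 5 counts as concurrent
A [1,2]: before
C [4,10]: concurrent
D [6,7]: after
E [8,9]: after

C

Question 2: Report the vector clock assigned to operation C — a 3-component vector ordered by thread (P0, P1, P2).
VC(A, invoked at 1): no causal predecessors; +1 on P2 → (0, 0, 1)
VC(D, invoked at 6): no causal predecessors; +1 on P1 → (0, 1, 0)
from VC(A)=(0, 0, 1), B (invoked 3) maxes components and bumps P2 → (0, 0, 2)
from VC(D)=(0, 1, 0), E (invoked 8) maxes components and bumps P1 → (0, 2, 0)
from VC(A)=(0, 0, 1), C (invoked 4) maxes components and bumps P0 → (1, 0, 1)
target: VC(C) = (1, 0, 1)

(1, 0, 1)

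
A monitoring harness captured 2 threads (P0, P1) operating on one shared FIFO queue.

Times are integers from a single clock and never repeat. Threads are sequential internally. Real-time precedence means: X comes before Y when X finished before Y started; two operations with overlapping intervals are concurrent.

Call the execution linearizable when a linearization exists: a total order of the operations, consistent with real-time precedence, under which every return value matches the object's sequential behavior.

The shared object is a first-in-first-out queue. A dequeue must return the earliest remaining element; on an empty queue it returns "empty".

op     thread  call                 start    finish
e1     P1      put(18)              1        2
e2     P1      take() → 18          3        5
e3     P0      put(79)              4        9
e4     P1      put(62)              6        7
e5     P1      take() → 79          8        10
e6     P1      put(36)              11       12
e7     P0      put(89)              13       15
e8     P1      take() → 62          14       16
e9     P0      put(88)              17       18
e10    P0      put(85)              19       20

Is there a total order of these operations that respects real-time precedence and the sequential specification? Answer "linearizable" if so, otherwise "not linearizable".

one valid linearization: e1, e2, e3, e4, e5, e6, e7, e8, e9, e10
step 1: e1 put(18) — queue <18>
step 2: e2 take() → 18 — queue <>
step 3: e3 put(79) — queue <79>
step 4: e4 put(62) — queue <79,62>
step 5: e5 take() → 79 — queue <62>
step 6: e6 put(36) — queue <62,36>
step 7: e7 put(89) — queue <62,36,89>
step 8: e8 take() → 62 — queue <36,89>
step 9: e9 put(88) — queue <36,89,88>
step 10: e10 put(85) — queue <36,89,88,85>

linearizable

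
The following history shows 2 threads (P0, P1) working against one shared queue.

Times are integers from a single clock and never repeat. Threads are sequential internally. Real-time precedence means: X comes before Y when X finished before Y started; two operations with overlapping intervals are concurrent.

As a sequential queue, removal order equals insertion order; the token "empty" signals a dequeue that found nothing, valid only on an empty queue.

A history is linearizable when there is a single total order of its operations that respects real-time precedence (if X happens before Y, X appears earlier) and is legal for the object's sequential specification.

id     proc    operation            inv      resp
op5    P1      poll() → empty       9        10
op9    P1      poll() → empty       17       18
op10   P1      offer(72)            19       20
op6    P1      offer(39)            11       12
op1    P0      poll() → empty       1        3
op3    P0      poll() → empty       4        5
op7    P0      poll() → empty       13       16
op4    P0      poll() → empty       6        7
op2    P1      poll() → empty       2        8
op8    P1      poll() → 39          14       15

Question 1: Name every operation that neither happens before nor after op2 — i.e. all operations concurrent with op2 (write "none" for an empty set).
op2 runs from 2 to 8; window-overlapping ops are concurrent
op1 [1,3]: concurrent
op3 [4,5]: concurrent
op4 [6,7]: concurrent
op5 [9,10]: after
op6 [11,12]: after
op7 [13,16]: after
op8 [14,15]: after
op9 [17,18]: after
op10 [19,20]: after

op1, op3, op4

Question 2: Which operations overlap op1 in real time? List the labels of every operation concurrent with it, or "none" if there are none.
overlap test against op1 [1,3]: concurrent iff the interval meets 1..3
op2 [2,8]: concurrent
op3 [4,5]: after
op4 [6,7]: after
op5 [9,10]: after
op6 [11,12]: after
op7 [13,16]: after
op8 [14,15]: after
op9 [17,18]: after
op10 [19,20]: after

op2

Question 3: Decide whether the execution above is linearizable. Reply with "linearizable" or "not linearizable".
a witness: op1, op2, op3, op4, op5, op6, op8, op7, op9, op10
1. op1 poll() → empty, leaving queue <>
2. op2 poll() → empty, leaving queue <>
3. op3 poll() → empty, leaving queue <>
4. op4 poll() → empty, leaving queue <>
5. op5 poll() → empty, leaving queue <>
6. op6 offer(39), leaving queue <39>
7. op8 poll() → 39, leaving queue <>
8. op7 poll() → empty, leaving queue <>
9. op9 poll() → empty, leaving queue <>
10. op10 offer(72), leaving queue <72>

linearizable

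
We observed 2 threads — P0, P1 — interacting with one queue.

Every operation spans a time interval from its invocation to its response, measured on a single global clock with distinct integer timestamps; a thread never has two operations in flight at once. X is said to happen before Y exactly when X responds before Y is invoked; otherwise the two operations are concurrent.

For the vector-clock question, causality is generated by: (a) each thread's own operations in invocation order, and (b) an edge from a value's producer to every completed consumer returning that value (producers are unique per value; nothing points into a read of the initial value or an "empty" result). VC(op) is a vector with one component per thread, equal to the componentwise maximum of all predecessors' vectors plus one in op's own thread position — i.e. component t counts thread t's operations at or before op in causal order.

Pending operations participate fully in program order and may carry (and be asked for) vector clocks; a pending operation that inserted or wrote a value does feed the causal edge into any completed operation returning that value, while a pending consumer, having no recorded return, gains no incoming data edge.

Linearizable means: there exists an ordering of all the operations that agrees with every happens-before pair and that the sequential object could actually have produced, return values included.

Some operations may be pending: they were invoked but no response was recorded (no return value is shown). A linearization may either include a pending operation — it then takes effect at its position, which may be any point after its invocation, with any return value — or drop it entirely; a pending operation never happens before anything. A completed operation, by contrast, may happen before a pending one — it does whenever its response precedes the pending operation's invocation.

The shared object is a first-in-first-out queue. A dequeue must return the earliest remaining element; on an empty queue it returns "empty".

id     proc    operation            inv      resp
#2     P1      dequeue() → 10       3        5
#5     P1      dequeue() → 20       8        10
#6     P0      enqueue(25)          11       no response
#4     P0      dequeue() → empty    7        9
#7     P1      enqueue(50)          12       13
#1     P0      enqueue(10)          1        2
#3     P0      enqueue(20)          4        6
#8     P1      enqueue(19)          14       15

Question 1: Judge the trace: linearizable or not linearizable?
linearizable

witness order: #1, #2, #3, #5, #4, #6, #7, #8
step 1: #1 enqueue(10) — queue <10>
step 2: #2 dequeue() → 10 — queue <>
step 3: #3 enqueue(20) — queue <20>
step 4: #5 dequeue() → 20 — queue <>
step 5: #4 dequeue() → empty — queue <>
step 6: #6 enqueue(25) (pending, included) — queue <25>
step 7: #7 enqueue(50) — queue <25,50>
step 8: #8 enqueue(19) — queue <25,50,19>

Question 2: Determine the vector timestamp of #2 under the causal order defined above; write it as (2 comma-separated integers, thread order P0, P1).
(1, 1)

no predecessors for #1 (invoked 1): P0 increments from zero → (1, 0)
merge at #2 (invoked 3): VC(#1)=(1, 0), own-thread bump on P1 → (1, 1)
merge at #3 (invoked 4): VC(#1)=(1, 0), own-thread bump on P0 → (2, 0)
merge at #4 (invoked 7): VC(#3)=(2, 0), own-thread bump on P0 → (3, 0)
merge at #5 (invoked 8): VC(#2)=(1, 1), VC(#3)=(2, 0), own-thread bump on P1 → (2, 2)
merge at #6 (invoked 11): VC(#4)=(3, 0), own-thread bump on P0 → (4, 0)
merge at #7 (invoked 12): VC(#5)=(2, 2), own-thread bump on P1 → (2, 3)
merge at #8 (invoked 14): VC(#7)=(2, 3), own-thread bump on P1 → (2, 4)
target: VC(#2) = (1, 1)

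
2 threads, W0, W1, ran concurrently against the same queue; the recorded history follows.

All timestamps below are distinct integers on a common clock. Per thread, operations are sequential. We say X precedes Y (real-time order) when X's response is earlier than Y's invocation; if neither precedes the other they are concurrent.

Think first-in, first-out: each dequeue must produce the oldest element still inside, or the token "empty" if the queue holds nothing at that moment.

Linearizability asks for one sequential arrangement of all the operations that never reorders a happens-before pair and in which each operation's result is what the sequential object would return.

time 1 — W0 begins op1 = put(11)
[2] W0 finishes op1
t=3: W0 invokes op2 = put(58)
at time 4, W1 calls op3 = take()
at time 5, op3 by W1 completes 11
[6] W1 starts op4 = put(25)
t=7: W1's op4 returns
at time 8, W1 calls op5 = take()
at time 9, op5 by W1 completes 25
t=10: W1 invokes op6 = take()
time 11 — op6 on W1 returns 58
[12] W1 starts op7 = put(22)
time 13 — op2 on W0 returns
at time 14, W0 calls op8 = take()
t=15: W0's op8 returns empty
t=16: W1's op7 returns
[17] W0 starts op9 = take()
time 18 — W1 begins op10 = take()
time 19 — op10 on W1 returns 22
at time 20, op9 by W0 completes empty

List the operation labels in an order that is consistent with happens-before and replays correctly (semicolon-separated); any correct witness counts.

op1; op3; op4; op2; op5; op6; op8; op7; op10; op9

step 1: op1 put(11) — queue <11>
step 2: op3 take() → 11 — queue <>
step 3: op4 put(25) — queue <25>
step 4: op2 put(58) — queue <25,58>
step 5: op5 take() → 25 — queue <58>
step 6: op6 take() → 58 — queue <>
step 7: op8 take() → empty — queue <>
step 8: op7 put(22) — queue <22>
step 9: op10 take() → 22 — queue <>
step 10: op9 take() → empty — queue <>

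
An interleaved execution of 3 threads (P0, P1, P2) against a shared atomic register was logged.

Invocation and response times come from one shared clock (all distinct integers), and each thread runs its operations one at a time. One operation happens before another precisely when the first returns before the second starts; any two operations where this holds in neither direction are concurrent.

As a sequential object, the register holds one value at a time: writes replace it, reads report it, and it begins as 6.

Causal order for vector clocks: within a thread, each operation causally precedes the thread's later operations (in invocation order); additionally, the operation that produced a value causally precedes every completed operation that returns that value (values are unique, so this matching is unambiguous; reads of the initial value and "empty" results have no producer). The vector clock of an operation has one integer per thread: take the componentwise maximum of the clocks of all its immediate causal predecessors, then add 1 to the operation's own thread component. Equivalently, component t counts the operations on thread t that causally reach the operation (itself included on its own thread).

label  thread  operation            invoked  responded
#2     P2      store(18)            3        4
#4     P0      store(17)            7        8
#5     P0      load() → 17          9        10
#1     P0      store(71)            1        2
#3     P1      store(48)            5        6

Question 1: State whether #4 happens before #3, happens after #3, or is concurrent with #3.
after

#4 spans [7,8], #3 spans [5,6]
resp(#3)=6 < inv(#4)=7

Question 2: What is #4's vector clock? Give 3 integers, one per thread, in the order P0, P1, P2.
(2, 0, 0)

#2, invoked 3, has no incoming edges; only P2's bump applies → (0, 0, 1)
#3, invoked 5, has no incoming edges; only P1's bump applies → (0, 1, 0)
#1, invoked 1, has no incoming edges; only P0's bump applies → (1, 0, 0)
#4, invoked 7, takes VC(#1)=(1, 0, 0) under max, adds 1 for P0 → (2, 0, 0)
#5, invoked 9, takes VC(#4)=(2, 0, 0) under max, adds 1 for P0 → (3, 0, 0)
target: VC(#4) = (2, 0, 0)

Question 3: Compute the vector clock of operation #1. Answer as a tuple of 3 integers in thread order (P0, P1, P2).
(1, 0, 0)

VC(#2, invoked at 3): no causal predecessors; +1 on P2 → (0, 0, 1)
VC(#3, invoked at 5): no causal predecessors; +1 on P1 → (0, 1, 0)
VC(#1, invoked at 1): no causal predecessors; +1 on P0 → (1, 0, 0)
from VC(#1)=(1, 0, 0), #4 (invoked 7) maxes components and bumps P0 → (2, 0, 0)
from VC(#4)=(2, 0, 0), #5 (invoked 9) maxes components and bumps P0 → (3, 0, 0)
target: VC(#1) = (1, 0, 0)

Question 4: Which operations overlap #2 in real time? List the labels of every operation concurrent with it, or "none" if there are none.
none

#2 spans [3,4]: anything still running between times 3 and 4 counts as concurrent
#1 [1,2]: before
#3 [5,6]: after
#4 [7,8]: after
#5 [9,10]: after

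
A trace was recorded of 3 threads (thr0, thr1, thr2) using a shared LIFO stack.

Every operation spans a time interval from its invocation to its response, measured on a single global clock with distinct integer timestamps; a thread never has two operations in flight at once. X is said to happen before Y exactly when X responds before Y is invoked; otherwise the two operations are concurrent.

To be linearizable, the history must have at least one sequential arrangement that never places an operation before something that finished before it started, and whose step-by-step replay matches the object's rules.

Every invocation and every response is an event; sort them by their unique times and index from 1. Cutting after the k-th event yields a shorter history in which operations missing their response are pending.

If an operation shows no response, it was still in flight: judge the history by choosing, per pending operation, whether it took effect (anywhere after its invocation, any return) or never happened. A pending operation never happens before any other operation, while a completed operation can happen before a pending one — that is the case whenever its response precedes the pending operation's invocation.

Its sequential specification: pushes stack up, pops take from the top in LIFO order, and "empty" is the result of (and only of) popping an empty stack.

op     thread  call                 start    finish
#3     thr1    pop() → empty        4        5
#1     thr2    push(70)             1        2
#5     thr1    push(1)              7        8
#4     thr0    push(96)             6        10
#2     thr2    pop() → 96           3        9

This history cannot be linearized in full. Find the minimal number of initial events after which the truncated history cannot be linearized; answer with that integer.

9

events 1..8 are linearizable, e.g. via #1, #2, #3, #4, #5:
step 1: #1 push(70) — stack <70>
step 2: #2 pop() (pending, included) — stack <>
step 3: #3 pop() → empty — stack <>
step 4: #4 push(96) (pending, included) — stack <96>
step 5: #5 push(1) — stack <96,1>
event 9 — #2's response, time 9 — after it, nothing linearizes
every completion of the 1 pending operation (#4) was checked; none linearizes
e.g. #1, #2, #3, #5 (pending dropped): illegal at step 2, since #2 pop() → 96 cannot apply there
e.g. #1, #3, #2, #5 (pending dropped): illegal at step 2, since #3 pop() → empty cannot apply there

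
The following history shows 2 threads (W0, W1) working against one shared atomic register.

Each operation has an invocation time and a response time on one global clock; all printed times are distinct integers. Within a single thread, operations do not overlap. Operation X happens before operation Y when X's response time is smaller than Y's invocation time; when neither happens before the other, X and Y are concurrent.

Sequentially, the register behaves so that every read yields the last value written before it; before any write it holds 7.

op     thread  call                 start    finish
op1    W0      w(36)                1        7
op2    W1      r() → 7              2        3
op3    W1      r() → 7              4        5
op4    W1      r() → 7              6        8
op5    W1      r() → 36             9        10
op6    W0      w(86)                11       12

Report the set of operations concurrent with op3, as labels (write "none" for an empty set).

op3 runs from 4 to 5; window-overlapping ops are concurrent
op1 [1,7]: concurrent
op2 [2,3]: before
op4 [6,8]: after
op5 [9,10]: after
op6 [11,12]: after

op1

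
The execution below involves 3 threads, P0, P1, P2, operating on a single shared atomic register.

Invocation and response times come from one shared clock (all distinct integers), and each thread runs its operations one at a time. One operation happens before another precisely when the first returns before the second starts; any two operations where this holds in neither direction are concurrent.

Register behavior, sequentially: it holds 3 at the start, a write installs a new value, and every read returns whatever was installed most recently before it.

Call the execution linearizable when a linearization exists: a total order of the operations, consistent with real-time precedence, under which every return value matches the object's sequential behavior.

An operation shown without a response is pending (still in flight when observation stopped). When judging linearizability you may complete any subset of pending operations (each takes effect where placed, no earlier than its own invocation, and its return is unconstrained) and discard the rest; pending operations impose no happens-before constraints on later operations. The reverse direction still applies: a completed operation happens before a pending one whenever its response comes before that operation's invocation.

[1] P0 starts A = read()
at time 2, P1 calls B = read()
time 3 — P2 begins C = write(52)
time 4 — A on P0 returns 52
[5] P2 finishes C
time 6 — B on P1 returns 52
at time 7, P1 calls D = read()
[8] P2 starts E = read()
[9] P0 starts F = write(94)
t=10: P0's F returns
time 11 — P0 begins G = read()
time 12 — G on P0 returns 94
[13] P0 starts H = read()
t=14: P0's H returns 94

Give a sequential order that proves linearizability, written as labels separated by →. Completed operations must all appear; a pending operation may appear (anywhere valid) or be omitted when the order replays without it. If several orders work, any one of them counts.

1. C write(52), leaving value 52
2. A read() → 52, leaving value 52
3. B read() → 52, leaving value 52
4. D read() (pending, included), leaving value 52
5. E read() (pending, included), leaving value 52
6. F write(94), leaving value 94
7. G read() → 94, leaving value 94
8. H read() → 94, leaving value 94

C → A → B → D → E → F → G → H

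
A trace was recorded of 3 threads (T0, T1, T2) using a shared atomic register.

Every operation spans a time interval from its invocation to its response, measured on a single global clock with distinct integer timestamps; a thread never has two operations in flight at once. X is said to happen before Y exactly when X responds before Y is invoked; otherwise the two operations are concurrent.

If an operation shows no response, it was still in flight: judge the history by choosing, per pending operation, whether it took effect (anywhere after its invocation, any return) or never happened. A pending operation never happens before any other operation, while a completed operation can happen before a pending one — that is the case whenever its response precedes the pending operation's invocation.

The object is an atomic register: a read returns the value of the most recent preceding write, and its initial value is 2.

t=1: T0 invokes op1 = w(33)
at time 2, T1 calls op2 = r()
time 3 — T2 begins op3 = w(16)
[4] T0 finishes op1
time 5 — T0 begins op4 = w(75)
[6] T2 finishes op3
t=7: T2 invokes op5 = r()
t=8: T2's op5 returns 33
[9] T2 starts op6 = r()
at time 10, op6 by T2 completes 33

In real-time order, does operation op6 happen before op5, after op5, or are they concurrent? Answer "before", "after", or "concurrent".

op6 spans [9,10], op5 spans [7,8]
resp(op5)=8 < inv(op6)=9

after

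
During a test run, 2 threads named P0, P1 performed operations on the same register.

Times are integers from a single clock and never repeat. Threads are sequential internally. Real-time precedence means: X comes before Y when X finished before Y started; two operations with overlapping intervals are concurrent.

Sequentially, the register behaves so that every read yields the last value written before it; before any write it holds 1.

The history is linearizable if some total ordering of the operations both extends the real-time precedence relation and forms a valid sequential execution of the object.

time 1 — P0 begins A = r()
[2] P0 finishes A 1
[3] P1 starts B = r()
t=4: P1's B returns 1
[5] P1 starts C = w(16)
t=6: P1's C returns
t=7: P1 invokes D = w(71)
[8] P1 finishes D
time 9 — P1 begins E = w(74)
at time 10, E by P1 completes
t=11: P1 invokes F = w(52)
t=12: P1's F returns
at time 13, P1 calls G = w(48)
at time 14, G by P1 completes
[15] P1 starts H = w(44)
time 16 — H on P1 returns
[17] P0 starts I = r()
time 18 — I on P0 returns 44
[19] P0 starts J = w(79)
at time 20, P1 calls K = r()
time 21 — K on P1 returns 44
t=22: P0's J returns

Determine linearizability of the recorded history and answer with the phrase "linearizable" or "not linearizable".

a witness: A, B, C, D, E, F, G, H, I, K, J
step 1: A r() → 1 — value 1
step 2: B r() → 1 — value 1
step 3: C w(16) — value 16
step 4: D w(71) — value 71
step 5: E w(74) — value 74
step 6: F w(52) — value 52
step 7: G w(48) — value 48
step 8: H w(44) — value 44
step 9: I r() → 44 — value 44
step 10: K r() → 44 — value 44
step 11: J w(79) — value 79

linearizable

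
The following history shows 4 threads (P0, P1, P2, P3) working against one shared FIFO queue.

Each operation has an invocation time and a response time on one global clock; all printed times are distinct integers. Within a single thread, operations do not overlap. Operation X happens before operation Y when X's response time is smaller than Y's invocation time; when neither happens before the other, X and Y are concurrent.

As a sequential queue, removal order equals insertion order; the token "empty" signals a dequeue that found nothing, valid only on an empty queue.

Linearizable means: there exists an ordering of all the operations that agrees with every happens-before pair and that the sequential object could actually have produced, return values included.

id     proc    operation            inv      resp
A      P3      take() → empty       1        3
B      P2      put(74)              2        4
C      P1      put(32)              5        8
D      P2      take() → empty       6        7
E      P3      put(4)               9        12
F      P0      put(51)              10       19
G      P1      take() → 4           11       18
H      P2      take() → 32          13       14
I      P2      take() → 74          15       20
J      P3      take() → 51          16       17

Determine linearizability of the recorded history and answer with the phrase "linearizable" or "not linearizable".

not linearizable

events 1..6 are fine; event 7 — the response of D at time 7 — makes the prefix non-linearizable
the 3 completed operations admit 2 real-time orders; each fails the FIFO queue replay
completion choices over the 1 pending operation (C) were checked; none helps
e.g. A, B, D (pending dropped): illegal at step 3, since D take() → empty cannot apply there
e.g. B, A, D (pending dropped): illegal at step 2, since A take() → empty cannot apply there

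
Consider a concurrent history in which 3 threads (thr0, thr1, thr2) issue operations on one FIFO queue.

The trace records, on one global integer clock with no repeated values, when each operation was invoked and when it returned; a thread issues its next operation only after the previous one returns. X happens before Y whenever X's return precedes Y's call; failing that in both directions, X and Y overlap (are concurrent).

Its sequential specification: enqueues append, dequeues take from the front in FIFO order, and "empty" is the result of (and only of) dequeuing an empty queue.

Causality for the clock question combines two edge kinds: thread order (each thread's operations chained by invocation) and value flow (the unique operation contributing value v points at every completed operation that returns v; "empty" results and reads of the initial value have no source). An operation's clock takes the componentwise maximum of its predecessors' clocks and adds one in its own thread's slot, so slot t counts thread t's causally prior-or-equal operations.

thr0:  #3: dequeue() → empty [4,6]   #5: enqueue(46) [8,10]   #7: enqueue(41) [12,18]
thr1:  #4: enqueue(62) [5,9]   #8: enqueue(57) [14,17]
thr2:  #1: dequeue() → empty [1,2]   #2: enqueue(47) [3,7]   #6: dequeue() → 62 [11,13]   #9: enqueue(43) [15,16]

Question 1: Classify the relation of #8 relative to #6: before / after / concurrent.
#8 spans [14,17], #6 spans [11,13]
resp(#6)=13 < inv(#8)=14

after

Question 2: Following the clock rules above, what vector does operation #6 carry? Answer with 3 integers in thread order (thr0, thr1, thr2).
#1, invoked 1, has no incoming edges; only thr2's bump applies → (0, 0, 1)
#4, invoked 5, has no incoming edges; only thr1's bump applies → (0, 1, 0)
#3, invoked 4, has no incoming edges; only thr0's bump applies → (1, 0, 0)
#2, invoked 3, takes VC(#1)=(0, 0, 1) under max, adds 1 for thr2 → (0, 0, 2)
#8, invoked 14, takes VC(#4)=(0, 1, 0) under max, adds 1 for thr1 → (0, 2, 0)
#5, invoked 8, takes VC(#3)=(1, 0, 0) under max, adds 1 for thr0 → (2, 0, 0)
#7, invoked 12, takes VC(#5)=(2, 0, 0) under max, adds 1 for thr0 → (3, 0, 0)
#6, invoked 11, takes VC(#2)=(0, 0, 2), VC(#4)=(0, 1, 0) under max, adds 1 for thr2 → (0, 1, 3)
#9, invoked 15, takes VC(#6)=(0, 1, 3) under max, adds 1 for thr2 → (0, 1, 4)
target: VC(#6) = (0, 1, 3)

(0, 1, 3)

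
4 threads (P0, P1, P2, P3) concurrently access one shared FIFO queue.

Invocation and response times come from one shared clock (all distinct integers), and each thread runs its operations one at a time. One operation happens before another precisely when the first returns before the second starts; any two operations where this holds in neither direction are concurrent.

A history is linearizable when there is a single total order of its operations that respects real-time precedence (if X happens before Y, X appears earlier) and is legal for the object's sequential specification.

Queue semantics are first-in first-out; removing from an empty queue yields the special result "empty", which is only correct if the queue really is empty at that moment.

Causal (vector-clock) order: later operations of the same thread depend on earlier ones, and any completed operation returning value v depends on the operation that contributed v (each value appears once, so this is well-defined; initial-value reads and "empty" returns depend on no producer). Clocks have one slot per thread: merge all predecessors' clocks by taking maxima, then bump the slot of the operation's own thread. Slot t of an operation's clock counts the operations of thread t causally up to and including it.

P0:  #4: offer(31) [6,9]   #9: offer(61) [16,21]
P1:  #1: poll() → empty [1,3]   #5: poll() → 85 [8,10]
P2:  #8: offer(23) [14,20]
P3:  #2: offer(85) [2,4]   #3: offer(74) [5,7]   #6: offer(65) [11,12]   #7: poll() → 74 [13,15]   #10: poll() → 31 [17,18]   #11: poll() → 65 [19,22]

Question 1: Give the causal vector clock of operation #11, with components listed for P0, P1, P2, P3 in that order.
(1, 0, 0, 6)

#2, invoked 2, has no incoming edges; only P3's bump applies → (0, 0, 0, 1)
#8, invoked 14, has no incoming edges; only P2's bump applies → (0, 0, 1, 0)
#1, invoked 1, has no incoming edges; only P1's bump applies → (0, 1, 0, 0)
#4, invoked 6, has no incoming edges; only P0's bump applies → (1, 0, 0, 0)
#3, invoked 5, takes VC(#2)=(0, 0, 0, 1) under max, adds 1 for P3 → (0, 0, 0, 2)
#9, invoked 16, takes VC(#4)=(1, 0, 0, 0) under max, adds 1 for P0 → (2, 0, 0, 0)
#6, invoked 11, takes VC(#3)=(0, 0, 0, 2) under max, adds 1 for P3 → (0, 0, 0, 3)
#5, invoked 8, takes VC(#1)=(0, 1, 0, 0), VC(#2)=(0, 0, 0, 1) under max, adds 1 for P1 → (0, 2, 0, 1)
#7, invoked 13, takes VC(#3)=(0, 0, 0, 2), VC(#6)=(0, 0, 0, 3) under max, adds 1 for P3 → (0, 0, 0, 4)
#10, invoked 17, takes VC(#4)=(1, 0, 0, 0), VC(#7)=(0, 0, 0, 4) under max, adds 1 for P3 → (1, 0, 0, 5)
#11, invoked 19, takes VC(#6)=(0, 0, 0, 3), VC(#10)=(1, 0, 0, 5) under max, adds 1 for P3 → (1, 0, 0, 6)
target: VC(#11) = (1, 0, 0, 6)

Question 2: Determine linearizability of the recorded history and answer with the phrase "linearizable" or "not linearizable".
linearizable

a witness: #1, #2, #3, #4, #5, #6, #7, #8, #9, #10, #11
step 1: #1 poll() → empty — queue <>
step 2: #2 offer(85) — queue <85>
step 3: #3 offer(74) — queue <85,74>
step 4: #4 offer(31) — queue <85,74,31>
step 5: #5 poll() → 85 — queue <74,31>
step 6: #6 offer(65) — queue <74,31,65>
step 7: #7 poll() → 74 — queue <31,65>
step 8: #8 offer(23) — queue <31,65,23>
step 9: #9 offer(61) — queue <31,65,23,61>
step 10: #10 poll() → 31 — queue <65,23,61>
step 11: #11 poll() → 65 — queue <23,61>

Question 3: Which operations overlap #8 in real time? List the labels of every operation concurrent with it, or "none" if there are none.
#10, #11, #7, #9

#8 spans [14,20]: anything still running between times 14 and 20 counts as concurrent
#1 [1,3]: before
#2 [2,4]: before
#3 [5,7]: before
#4 [6,9]: before
#5 [8,10]: before
#6 [11,12]: before
#7 [13,15]: concurrent
#9 [16,21]: concurrent
#10 [17,18]: concurrent
#11 [19,22]: concurrent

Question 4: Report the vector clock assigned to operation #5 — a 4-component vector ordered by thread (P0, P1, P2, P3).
(0, 2, 0, 1)

VC(#2, invoked at 2): no causal predecessors; +1 on P3 → (0, 0, 0, 1)
VC(#8, invoked at 14): no causal predecessors; +1 on P2 → (0, 0, 1, 0)
VC(#1, invoked at 1): no causal predecessors; +1 on P1 → (0, 1, 0, 0)
VC(#4, invoked at 6): no causal predecessors; +1 on P0 → (1, 0, 0, 0)
invoked at 5, #3 merges VC(#2)=(0, 0, 0, 1) and bumps P3's slot → (0, 0, 0, 2)
invoked at 16, #9 merges VC(#4)=(1, 0, 0, 0) and bumps P0's slot → (2, 0, 0, 0)
invoked at 11, #6 merges VC(#3)=(0, 0, 0, 2) and bumps P3's slot → (0, 0, 0, 3)
invoked at 8, #5 merges VC(#1)=(0, 1, 0, 0), VC(#2)=(0, 0, 0, 1) and bumps P1's slot → (0, 2, 0, 1)
invoked at 13, #7 merges VC(#3)=(0, 0, 0, 2), VC(#6)=(0, 0, 0, 3) and bumps P3's slot → (0, 0, 0, 4)
invoked at 17, #10 merges VC(#4)=(1, 0, 0, 0), VC(#7)=(0, 0, 0, 4) and bumps P3's slot → (1, 0, 0, 5)
invoked at 19, #11 merges VC(#6)=(0, 0, 0, 3), VC(#10)=(1, 0, 0, 5) and bumps P3's slot → (1, 0, 0, 6)
target: VC(#5) = (0, 2, 0, 1)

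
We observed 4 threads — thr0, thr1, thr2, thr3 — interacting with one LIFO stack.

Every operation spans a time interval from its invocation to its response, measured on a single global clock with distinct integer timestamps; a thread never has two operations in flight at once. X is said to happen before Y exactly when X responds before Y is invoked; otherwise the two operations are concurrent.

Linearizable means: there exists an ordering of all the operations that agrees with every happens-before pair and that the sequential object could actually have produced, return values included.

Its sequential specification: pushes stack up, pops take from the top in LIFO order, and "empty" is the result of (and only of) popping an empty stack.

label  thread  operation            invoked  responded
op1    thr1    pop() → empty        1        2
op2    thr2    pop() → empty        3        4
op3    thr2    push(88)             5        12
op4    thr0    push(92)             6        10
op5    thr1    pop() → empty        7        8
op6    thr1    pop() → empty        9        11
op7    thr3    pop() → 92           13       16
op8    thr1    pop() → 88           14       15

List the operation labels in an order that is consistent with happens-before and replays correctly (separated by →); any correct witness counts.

op1 → op2 → op5 → op6 → op3 → op4 → op7 → op8

step 1: op1 pop() → empty — stack <>
step 2: op2 pop() → empty — stack <>
step 3: op5 pop() → empty — stack <>
step 4: op6 pop() → empty — stack <>
step 5: op3 push(88) — stack <88>
step 6: op4 push(92) — stack <88,92>
step 7: op7 pop() → 92 — stack <88>
step 8: op8 pop() → 88 — stack <>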